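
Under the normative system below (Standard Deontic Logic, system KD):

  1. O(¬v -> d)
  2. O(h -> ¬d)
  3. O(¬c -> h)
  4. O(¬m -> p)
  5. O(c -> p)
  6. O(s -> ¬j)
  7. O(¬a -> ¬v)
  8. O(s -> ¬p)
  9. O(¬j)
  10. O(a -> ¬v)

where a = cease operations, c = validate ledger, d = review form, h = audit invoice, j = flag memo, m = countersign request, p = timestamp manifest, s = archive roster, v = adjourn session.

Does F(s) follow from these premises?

By case analysis on ¬a: premise 7 gives O(¬a -> ¬v) and premise 10 gives O(a -> ¬v), so O(¬v) either way.
From O(¬v) and premise 1, O(¬v -> d), we obtain O(d).
Premise 2 is O(h -> ¬d); contrapositively O(d -> ¬h). Since O(d) holds, K gives O(¬h).
Premise 3 is O(¬c -> h); contrapositively O(¬h -> c). Since O(¬h) holds, K gives O(c).
With premise 5, O(c -> p), the K-axiom yields O(p).
Premise 8, O(s -> ¬p), contraposes to O(p -> ¬s); with O(p) we get O(¬s).
Premises 4, 6, 9 do not contribute to this derivation.
So O(¬s) holds, i.e. F(s). The claim follows.

Yes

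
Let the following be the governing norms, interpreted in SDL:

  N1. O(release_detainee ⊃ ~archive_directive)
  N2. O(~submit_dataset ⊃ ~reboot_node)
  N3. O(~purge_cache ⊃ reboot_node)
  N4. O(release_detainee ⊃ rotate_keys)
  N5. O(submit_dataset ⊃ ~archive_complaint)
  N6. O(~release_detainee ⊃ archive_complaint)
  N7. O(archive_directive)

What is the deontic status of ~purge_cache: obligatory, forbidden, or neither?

Forbidden

From premise 7 we have O(archive_directive).
Premise 1 is O(release_detainee ⊃ ~archive_directive); contrapositively O(archive_directive ⊃ ~release_detainee). Since O(archive_directive) holds, K gives O(~release_detainee).
With premise 6, O(~release_detainee ⊃ archive_complaint), the K-axiom yields O(archive_complaint).
The contrapositive of premise 5 (O(submit_dataset ⊃ ~archive_complaint)) is O(archive_complaint ⊃ ~submit_dataset), and O(archive_complaint) is already established, so O(~submit_dataset).
Premise 2 is O(~submit_dataset ⊃ ~reboot_node); since O(~submit_dataset), deontic closure gives O(~reboot_node).
Premise 3 is O(~purge_cache ⊃ reboot_node); contrapositively O(~reboot_node ⊃ purge_cache). Since O(~reboot_node) holds, K gives O(purge_cache).
Premise 4 does not contribute to this derivation.
Thus O(purge_cache), which is F(~purge_cache): ~purge_cache is forbidden.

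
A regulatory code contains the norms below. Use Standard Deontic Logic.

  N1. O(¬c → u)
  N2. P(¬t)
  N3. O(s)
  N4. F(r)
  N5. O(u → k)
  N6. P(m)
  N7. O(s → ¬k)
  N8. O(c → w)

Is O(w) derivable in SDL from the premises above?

From premise 3 we have O(s).
From O(s) and premise 7, O(s → ¬k), we obtain O(¬k).
Premise 5, O(u → k), contraposes to O(¬k → ¬u); with O(¬k) we get O(¬u).
Premise 1 is O(¬c → u); contrapositively O(¬u → c). Since O(¬u) holds, K gives O(c).
Premise 8 is O(c → w); since O(c), deontic closure gives O(w).
Premises 2, 4, 6 do not contribute to this derivation.
So O(w) follows.

Yes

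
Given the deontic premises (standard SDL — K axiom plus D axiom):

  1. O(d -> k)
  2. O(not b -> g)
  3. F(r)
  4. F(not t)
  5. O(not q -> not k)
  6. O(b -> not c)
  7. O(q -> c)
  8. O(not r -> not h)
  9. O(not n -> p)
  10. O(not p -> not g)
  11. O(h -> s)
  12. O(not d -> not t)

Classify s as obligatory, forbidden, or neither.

Neither

Premise 11 is O(h -> s), but O(h) is not derivable from the premises, so it does not yield O(s).
No premise or chain of K-axiom applications forces O(s), and none forces O(not s). So s is neither obligatory nor forbidden under these norms.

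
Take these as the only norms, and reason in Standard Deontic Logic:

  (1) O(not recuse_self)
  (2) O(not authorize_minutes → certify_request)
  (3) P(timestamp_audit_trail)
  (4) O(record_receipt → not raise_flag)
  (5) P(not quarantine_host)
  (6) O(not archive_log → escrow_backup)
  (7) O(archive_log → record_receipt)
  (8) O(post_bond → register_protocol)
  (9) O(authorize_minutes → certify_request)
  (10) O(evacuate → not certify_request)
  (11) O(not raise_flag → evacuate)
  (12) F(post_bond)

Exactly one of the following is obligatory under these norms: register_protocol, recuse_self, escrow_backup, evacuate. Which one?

escrow_backup

By case analysis on not authorize_minutes: premise 2 gives O(not authorize_minutes → certify_request) and premise 9 gives O(authorize_minutes → certify_request), so O(certify_request) either way.
Premise 10 is O(evacuate → not certify_request); contrapositively O(certify_request → not evacuate). Since O(certify_request) holds, K gives O(not evacuate).
Premise 11, O(not raise_flag → evacuate), contraposes to O(not evacuate → raise_flag); with O(not evacuate) we get O(raise_flag).
The contrapositive of premise 4 (O(record_receipt → not raise_flag)) is O(raise_flag → not record_receipt), and O(raise_flag) is already established, so O(not record_receipt).
Premise 7 is O(archive_log → record_receipt); contrapositively O(not record_receipt → not archive_log). Since O(not record_receipt) holds, K gives O(not archive_log).
Premise 6 is O(not archive_log → escrow_backup); since O(not archive_log), deontic closure gives O(escrow_backup).
So O(escrow_backup) holds — escrow_backup is obligatory. None of the other listed options is made obligatory by any chain of premises.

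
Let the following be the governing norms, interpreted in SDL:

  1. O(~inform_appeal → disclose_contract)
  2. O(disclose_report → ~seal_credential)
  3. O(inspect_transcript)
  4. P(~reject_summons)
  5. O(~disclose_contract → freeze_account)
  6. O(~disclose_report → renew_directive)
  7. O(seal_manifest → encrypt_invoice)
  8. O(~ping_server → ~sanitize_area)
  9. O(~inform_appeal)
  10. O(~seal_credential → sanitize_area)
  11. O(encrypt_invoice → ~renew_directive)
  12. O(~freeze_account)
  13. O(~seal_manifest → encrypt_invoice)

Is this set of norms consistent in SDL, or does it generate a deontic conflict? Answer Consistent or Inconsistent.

Consistent

Premise 5 is O(~disclose_contract → freeze_account), but O(~disclose_contract) is not derivable from the premises, so it does not yield O(freeze_account).
So O(freeze_account) is not derivable, and the apparent clash with O(~freeze_account) does not arise.
A world satisfying every obligation exists (e.g. disclose_contract=true, disclose_report=true, encrypt_invoice=true, freeze_account=false, inform_appeal=false, inspect_transcript=true, ping_server=true, reject_summons=false, renew_directive=false, sanitize_area=true, seal_credential=false, seal_manifest=false); no atom is both obligatory and forbidden, so the set is consistent.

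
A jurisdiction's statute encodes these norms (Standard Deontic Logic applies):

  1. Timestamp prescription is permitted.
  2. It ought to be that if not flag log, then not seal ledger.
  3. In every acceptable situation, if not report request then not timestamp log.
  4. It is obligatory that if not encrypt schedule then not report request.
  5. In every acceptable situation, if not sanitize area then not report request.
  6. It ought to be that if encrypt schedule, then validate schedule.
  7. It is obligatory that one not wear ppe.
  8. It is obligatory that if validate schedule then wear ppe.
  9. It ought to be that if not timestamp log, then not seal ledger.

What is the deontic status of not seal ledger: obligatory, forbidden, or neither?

Obligatory

Premise 7 states O(¬wear_ppe) outright.
Premise 8, O(validate_schedule → wear_ppe), contraposes to O(¬wear_ppe → ¬validate_schedule); with O(¬wear_ppe) we get O(¬validate_schedule).
Premise 6, O(encrypt_schedule → validate_schedule), contraposes to O(¬validate_schedule → ¬encrypt_schedule); with O(¬validate_schedule) we get O(¬encrypt_schedule).
From O(¬encrypt_schedule) and premise 4, O(¬encrypt_schedule → ¬report_request), we obtain O(¬report_request).
With premise 3, O(¬report_request → ¬timestamp_log), the K-axiom yields O(¬timestamp_log).
From O(¬timestamp_log) and premise 9, O(¬timestamp_log → ¬seal_ledger), we obtain O(¬seal_ledger).
Premises 1, 2, 5 do not contribute to this derivation.
Hence ¬seal_ledger is obligatory.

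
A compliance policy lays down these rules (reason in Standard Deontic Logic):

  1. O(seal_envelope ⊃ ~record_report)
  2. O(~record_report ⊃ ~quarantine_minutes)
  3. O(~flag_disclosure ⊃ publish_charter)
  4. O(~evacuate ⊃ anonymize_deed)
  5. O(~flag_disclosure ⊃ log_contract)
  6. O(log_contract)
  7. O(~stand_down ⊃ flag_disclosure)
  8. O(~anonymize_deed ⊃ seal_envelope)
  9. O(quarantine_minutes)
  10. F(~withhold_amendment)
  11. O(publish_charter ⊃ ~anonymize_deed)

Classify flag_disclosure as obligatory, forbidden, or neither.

Premise 9 states O(quarantine_minutes) outright.
Premise 2, O(~record_report ⊃ ~quarantine_minutes), contraposes to O(quarantine_minutes ⊃ record_report); with O(quarantine_minutes) we get O(record_report).
Premise 1, O(seal_envelope ⊃ ~record_report), contraposes to O(record_report ⊃ ~seal_envelope); with O(record_report) we get O(~seal_envelope).
The contrapositive of premise 8 (O(~anonymize_deed ⊃ seal_envelope)) is O(~seal_envelope ⊃ anonymize_deed), and O(~seal_envelope) is already established, so O(anonymize_deed).
Premise 11 is O(publish_charter ⊃ ~anonymize_deed); contrapositively O(anonymize_deed ⊃ ~publish_charter). Since O(anonymize_deed) holds, K gives O(~publish_charter).
The contrapositive of premise 3 (O(~flag_disclosure ⊃ publish_charter)) is O(~publish_charter ⊃ flag_disclosure), and O(~publish_charter) is already established, so O(flag_disclosure).
Premises 4, 5, 6, 7, 10 do not contribute to this derivation.
Hence flag_disclosure is obligatory.

Obligatory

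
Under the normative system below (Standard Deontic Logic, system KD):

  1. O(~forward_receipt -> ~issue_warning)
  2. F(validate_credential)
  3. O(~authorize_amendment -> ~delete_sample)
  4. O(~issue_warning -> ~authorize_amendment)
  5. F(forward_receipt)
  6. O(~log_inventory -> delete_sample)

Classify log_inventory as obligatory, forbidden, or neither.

Obligatory

Premise 5 is F(forward_receipt), i.e. O(~forward_receipt).
With premise 1, O(~forward_receipt -> ~issue_warning), the K-axiom yields O(~issue_warning).
From O(~issue_warning) and premise 4, O(~issue_warning -> ~authorize_amendment), we obtain O(~authorize_amendment).
With premise 3, O(~authorize_amendment -> ~delete_sample), the K-axiom yields O(~delete_sample).
Premise 6, O(~log_inventory -> delete_sample), contraposes to O(~delete_sample -> log_inventory); with O(~delete_sample) we get O(log_inventory).
Premise 2 does not contribute to this derivation.
Hence log_inventory is obligatory.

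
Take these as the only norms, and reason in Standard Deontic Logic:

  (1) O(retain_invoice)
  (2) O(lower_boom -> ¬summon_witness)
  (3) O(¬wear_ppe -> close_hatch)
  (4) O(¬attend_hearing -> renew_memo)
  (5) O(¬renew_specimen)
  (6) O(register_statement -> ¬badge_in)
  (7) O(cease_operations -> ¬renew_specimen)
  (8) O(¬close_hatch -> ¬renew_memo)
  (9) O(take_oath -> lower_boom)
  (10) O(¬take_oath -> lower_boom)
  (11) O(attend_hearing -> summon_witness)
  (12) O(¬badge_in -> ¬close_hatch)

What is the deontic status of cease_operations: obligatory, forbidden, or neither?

Premise 7 is O(cease_operations -> ¬renew_specimen); even if O(¬renew_specimen) held, inferring O(cease_operations) would be affirming the consequent — invalid.
No premise or chain of K-axiom applications forces O(cease_operations), and none forces O(¬cease_operations). So cease_operations is neither obligatory nor forbidden under these norms.

Neither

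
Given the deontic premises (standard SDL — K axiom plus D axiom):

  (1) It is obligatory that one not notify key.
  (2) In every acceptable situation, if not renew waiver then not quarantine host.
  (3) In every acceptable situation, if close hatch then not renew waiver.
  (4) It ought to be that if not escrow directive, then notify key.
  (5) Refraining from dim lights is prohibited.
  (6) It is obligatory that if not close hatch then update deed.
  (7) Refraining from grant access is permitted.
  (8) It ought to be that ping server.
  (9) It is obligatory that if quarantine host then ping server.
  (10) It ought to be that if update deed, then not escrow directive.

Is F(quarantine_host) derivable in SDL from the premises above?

Premise 1 states O(¬notify_key) outright.
The contrapositive of premise 4 (O(¬escrow_directive → notify_key)) is O(¬notify_key → escrow_directive), and O(¬notify_key) is already established, so O(escrow_directive).
Premise 10 is O(update_deed → ¬escrow_directive); contrapositively O(escrow_directive → ¬update_deed). Since O(escrow_directive) holds, K gives O(¬update_deed).
Premise 6 is O(¬close_hatch → update_deed); contrapositively O(¬update_deed → close_hatch). Since O(¬update_deed) holds, K gives O(close_hatch).
With premise 3, O(close_hatch → ¬renew_waiver), the K-axiom yields O(¬renew_waiver).
With premise 2, O(¬renew_waiver → ¬quarantine_host), the K-axiom yields O(¬quarantine_host).
Premises 5, 7, 8, 9 do not contribute to this derivation.
So O(¬quarantine_host) holds, i.e. F(quarantine_host). The claim follows.

Yes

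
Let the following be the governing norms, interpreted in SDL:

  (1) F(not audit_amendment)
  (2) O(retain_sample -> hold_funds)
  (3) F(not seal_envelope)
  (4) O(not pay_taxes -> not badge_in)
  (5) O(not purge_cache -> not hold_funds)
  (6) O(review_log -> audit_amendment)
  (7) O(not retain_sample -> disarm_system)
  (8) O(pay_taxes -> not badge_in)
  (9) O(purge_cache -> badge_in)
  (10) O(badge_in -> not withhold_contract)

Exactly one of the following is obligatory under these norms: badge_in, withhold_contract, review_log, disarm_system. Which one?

Premises 8 and 4 cover both cases: O(pay_taxes -> not badge_in) and O(not pay_taxes -> not badge_in). Since pay_taxes ∨ not pay_taxes is a tautology, O(not badge_in) follows.
Premise 9, O(purge_cache -> badge_in), contraposes to O(not badge_in -> not purge_cache); with O(not badge_in) we get O(not purge_cache).
Applying K to premise 5 (O(not purge_cache -> not hold_funds)) and O(not purge_cache) yields O(not hold_funds).
Premise 2, O(retain_sample -> hold_funds), contraposes to O(not hold_funds -> not retain_sample); with O(not hold_funds) we get O(not retain_sample).
Applying K to premise 7 (O(not retain_sample -> disarm_system)) and O(not retain_sample) yields O(disarm_system).
So O(disarm_system) holds — disarm_system is obligatory. None of the other listed options is made obligatory by any chain of premises.

disarm_system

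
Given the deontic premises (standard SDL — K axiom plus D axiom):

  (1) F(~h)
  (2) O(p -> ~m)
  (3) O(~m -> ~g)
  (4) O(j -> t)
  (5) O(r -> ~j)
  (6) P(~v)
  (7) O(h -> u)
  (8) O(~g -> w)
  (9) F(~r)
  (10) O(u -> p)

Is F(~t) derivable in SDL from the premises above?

No

Premise 4 is O(j -> t), but O(j) is not derivable from the premises, so it does not yield O(t).
No other premise forces O(t). An ideal world satisfying every premise can still have ~t true, so F(~t) is not derivable.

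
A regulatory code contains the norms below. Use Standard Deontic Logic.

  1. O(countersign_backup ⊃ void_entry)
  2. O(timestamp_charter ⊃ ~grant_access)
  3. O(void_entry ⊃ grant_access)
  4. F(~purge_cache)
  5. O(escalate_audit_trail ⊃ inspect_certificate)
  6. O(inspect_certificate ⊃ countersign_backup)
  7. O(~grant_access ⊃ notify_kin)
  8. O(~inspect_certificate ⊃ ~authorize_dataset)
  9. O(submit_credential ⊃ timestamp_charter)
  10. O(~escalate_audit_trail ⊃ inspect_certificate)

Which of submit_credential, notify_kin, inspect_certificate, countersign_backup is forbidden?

submit_credential

Premises 5 and 10 cover both cases: O(escalate_audit_trail ⊃ inspect_certificate) and O(~escalate_audit_trail ⊃ inspect_certificate). Since escalate_audit_trail ∨ ~escalate_audit_trail is a tautology, O(inspect_certificate) follows.
Applying K to premise 6 (O(inspect_certificate ⊃ countersign_backup)) and O(inspect_certificate) yields O(countersign_backup).
From O(countersign_backup) and premise 1, O(countersign_backup ⊃ void_entry), we obtain O(void_entry).
From O(void_entry) and premise 3, O(void_entry ⊃ grant_access), we obtain O(grant_access).
Premise 2, O(timestamp_charter ⊃ ~grant_access), contraposes to O(grant_access ⊃ ~timestamp_charter); with O(grant_access) we get O(~timestamp_charter).
Premise 9, O(submit_credential ⊃ timestamp_charter), contraposes to O(~timestamp_charter ⊃ ~submit_credential); with O(~timestamp_charter) we get O(~submit_credential).
So O(~submit_credential) holds, i.e. submit_credential is forbidden. None of the other listed options is forbidden under the premises.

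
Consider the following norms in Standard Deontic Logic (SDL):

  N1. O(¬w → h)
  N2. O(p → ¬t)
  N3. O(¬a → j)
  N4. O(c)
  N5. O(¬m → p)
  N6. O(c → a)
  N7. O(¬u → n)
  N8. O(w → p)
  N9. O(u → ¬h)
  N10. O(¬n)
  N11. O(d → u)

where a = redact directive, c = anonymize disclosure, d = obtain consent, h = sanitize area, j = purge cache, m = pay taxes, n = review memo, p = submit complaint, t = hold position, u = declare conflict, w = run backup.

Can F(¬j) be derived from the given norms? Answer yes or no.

No

Premise 3 is O(¬a → j), but O(¬a) is not derivable from the premises, so it does not yield O(j).
No other premise forces O(j). An ideal world satisfying every premise can still have ¬j true, so F(¬j) is not derivable.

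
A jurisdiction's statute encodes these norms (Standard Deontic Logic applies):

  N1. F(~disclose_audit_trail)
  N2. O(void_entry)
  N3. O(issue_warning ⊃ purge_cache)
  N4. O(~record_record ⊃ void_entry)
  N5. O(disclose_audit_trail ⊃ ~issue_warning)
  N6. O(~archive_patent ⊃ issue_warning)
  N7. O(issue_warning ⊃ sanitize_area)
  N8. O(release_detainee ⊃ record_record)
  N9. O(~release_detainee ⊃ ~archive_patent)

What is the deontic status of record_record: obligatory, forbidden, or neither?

Obligatory

F(~disclose_audit_trail) at premise 1 means O(disclose_audit_trail).
With premise 5, O(disclose_audit_trail ⊃ ~issue_warning), the K-axiom yields O(~issue_warning).
Premise 6, O(~archive_patent ⊃ issue_warning), contraposes to O(~issue_warning ⊃ archive_patent); with O(~issue_warning) we get O(archive_patent).
Premise 9 is O(~release_detainee ⊃ ~archive_patent); contrapositively O(archive_patent ⊃ release_detainee). Since O(archive_patent) holds, K gives O(release_detainee).
Applying K to premise 8 (O(release_detainee ⊃ record_record)) and O(release_detainee) yields O(record_record).
Premises 2, 3, 4, 7 do not contribute to this derivation.
Hence record_record is obligatory.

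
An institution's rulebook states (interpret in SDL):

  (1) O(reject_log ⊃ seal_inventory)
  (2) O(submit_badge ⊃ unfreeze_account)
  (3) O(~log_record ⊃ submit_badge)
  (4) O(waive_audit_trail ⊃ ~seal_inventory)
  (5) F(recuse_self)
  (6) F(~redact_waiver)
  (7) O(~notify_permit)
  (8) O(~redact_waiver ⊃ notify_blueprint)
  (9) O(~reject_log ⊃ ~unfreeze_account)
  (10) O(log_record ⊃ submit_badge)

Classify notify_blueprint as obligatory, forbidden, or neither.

Premise 8 is O(~redact_waiver ⊃ notify_blueprint), but O(~redact_waiver) is not derivable from the premises, so it does not yield O(notify_blueprint).
No premise or chain of K-axiom applications forces O(notify_blueprint), and none forces O(~notify_blueprint). So notify_blueprint is neither obligatory nor forbidden under these norms.

Neither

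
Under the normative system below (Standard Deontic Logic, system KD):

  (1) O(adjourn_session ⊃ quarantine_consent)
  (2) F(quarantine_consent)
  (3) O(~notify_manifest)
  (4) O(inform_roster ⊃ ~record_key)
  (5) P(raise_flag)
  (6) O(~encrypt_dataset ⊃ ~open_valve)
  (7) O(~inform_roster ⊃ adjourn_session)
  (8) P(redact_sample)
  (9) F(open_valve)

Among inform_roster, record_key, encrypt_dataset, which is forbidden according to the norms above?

Premise 2 is F(quarantine_consent), i.e. O(~quarantine_consent).
Premise 1 is O(adjourn_session ⊃ quarantine_consent); contrapositively O(~quarantine_consent ⊃ ~adjourn_session). Since O(~quarantine_consent) holds, K gives O(~adjourn_session).
The contrapositive of premise 7 (O(~inform_roster ⊃ adjourn_session)) is O(~adjourn_session ⊃ inform_roster), and O(~adjourn_session) is already established, so O(inform_roster).
Premise 4 is O(inform_roster ⊃ ~record_key); since O(inform_roster), deontic closure gives O(~record_key).
So O(~record_key) holds, i.e. record_key is forbidden. None of the other listed options is forbidden under the premises.

record_key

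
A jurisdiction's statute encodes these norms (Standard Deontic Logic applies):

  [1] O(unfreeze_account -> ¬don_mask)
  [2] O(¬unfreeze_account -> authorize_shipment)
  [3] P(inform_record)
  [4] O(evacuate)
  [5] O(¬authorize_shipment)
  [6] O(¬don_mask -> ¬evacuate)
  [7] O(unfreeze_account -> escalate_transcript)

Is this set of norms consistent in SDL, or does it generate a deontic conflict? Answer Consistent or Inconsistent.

Inconsistent

From premise 4 we have O(evacuate).
Premise 6 is O(¬don_mask -> ¬evacuate); contrapositively O(evacuate -> don_mask). Since O(evacuate) holds, K gives O(don_mask).
Premise 1, O(unfreeze_account -> ¬don_mask), contraposes to O(don_mask -> ¬unfreeze_account); with O(don_mask) we get O(¬unfreeze_account).
Applying K to premise 2 (O(¬unfreeze_account -> authorize_shipment)) and O(¬unfreeze_account) yields O(authorize_shipment).
Yet premise 5 states O(¬authorize_shipment).
We now have both O(authorize_shipment) and O(¬authorize_shipment) — authorize_shipment is simultaneously obligatory and forbidden, violating the D-axiom.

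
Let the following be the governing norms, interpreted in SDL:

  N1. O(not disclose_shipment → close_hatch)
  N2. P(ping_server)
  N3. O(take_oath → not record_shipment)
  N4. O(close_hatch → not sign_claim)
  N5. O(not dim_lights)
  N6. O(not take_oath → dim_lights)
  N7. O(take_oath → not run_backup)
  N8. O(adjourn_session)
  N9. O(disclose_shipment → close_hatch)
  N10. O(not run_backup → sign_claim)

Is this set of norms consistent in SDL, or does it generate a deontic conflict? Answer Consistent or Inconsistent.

Inconsistent

By case analysis on not disclose_shipment: premise 1 gives O(not disclose_shipment → close_hatch) and premise 9 gives O(disclose_shipment → close_hatch), so O(close_hatch) either way.
Premise 4 is O(close_hatch → not sign_claim); since O(close_hatch), deontic closure gives O(not sign_claim).
Premise 10, O(not run_backup → sign_claim), contraposes to O(not sign_claim → run_backup); with O(not sign_claim) we get O(run_backup).
Premise 7 is O(take_oath → not run_backup); contrapositively O(run_backup → not take_oath). Since O(run_backup) holds, K gives O(not take_oath).
With premise 6, O(not take_oath → dim_lights), the K-axiom yields O(dim_lights).
However, premise 5 gives O(not dim_lights).
We now have both O(dim_lights) and O(not dim_lights) — dim_lights is simultaneously obligatory and forbidden, violating the D-axiom.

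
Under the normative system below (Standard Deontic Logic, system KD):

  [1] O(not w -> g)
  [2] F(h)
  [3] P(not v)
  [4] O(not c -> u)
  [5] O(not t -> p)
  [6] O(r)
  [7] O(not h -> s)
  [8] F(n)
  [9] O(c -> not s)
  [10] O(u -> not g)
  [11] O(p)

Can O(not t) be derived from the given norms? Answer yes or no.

Premise 5 is O(not t -> p); even if O(p) held, inferring O(not t) would be affirming the consequent — invalid.
No other premise forces O(not t). An ideal world satisfying every premise can still have not t false, so O(not t) is not derivable.

No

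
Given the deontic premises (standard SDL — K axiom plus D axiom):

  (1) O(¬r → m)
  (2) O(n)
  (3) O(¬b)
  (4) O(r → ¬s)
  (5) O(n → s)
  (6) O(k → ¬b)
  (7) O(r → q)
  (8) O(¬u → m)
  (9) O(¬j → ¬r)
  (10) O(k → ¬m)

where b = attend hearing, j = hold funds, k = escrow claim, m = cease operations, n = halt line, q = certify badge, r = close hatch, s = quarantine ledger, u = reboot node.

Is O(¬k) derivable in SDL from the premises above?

Yes

Premise 2 gives O(n).
Premise 5 is O(n → s); since O(n), deontic closure gives O(s).
Premise 4 is O(r → ¬s); contrapositively O(s → ¬r). Since O(s) holds, K gives O(¬r).
Premise 1 is O(¬r → m); since O(¬r), deontic closure gives O(m).
The contrapositive of premise 10 (O(k → ¬m)) is O(m → ¬k), and O(m) is already established, so O(¬k).
Premises 3, 6, 7, 8, 9 do not contribute to this derivation.
So O(¬k) follows.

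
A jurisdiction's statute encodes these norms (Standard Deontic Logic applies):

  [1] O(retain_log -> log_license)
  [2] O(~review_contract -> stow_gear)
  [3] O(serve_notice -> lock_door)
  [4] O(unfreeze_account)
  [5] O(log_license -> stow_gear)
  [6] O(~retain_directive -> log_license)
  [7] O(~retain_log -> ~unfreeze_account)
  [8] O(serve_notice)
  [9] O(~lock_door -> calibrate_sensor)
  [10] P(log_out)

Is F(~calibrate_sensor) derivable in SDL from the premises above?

No

Premise 9 is O(~lock_door -> calibrate_sensor), but O(~lock_door) is not derivable from the premises, so it does not yield O(calibrate_sensor).
No other premise forces O(calibrate_sensor). An ideal world satisfying every premise can still have ~calibrate_sensor true, so F(~calibrate_sensor) is not derivable.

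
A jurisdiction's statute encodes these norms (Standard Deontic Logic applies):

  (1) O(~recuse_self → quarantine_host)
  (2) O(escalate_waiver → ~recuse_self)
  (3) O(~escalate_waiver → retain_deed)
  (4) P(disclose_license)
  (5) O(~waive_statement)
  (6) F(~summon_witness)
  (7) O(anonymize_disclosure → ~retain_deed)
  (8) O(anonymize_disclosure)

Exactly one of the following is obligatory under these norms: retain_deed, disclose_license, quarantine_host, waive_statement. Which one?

Premise 8 states O(anonymize_disclosure) outright.
From O(anonymize_disclosure) and premise 7, O(anonymize_disclosure → ~retain_deed), we obtain O(~retain_deed).
The contrapositive of premise 3 (O(~escalate_waiver → retain_deed)) is O(~retain_deed → escalate_waiver), and O(~retain_deed) is already established, so O(escalate_waiver).
With premise 2, O(escalate_waiver → ~recuse_self), the K-axiom yields O(~recuse_self).
Applying K to premise 1 (O(~recuse_self → quarantine_host)) and O(~recuse_self) yields O(quarantine_host).
So O(quarantine_host) holds — quarantine_host is obligatory. None of the other listed options is made obligatory by any chain of premises.

quarantine_host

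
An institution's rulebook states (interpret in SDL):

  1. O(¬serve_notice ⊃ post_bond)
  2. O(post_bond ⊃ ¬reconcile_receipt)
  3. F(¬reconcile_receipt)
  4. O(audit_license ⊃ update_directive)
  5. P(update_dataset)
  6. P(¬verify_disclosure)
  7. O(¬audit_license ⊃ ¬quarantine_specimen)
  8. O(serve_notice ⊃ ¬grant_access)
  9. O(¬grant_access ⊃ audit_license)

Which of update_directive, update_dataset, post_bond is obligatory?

update_directive

Premise 3 is F(¬reconcile_receipt), i.e. O(reconcile_receipt).
Premise 2, O(post_bond ⊃ ¬reconcile_receipt), contraposes to O(reconcile_receipt ⊃ ¬post_bond); with O(reconcile_receipt) we get O(¬post_bond).
Premise 1, O(¬serve_notice ⊃ post_bond), contraposes to O(¬post_bond ⊃ serve_notice); with O(¬post_bond) we get O(serve_notice).
Premise 8 is O(serve_notice ⊃ ¬grant_access); since O(serve_notice), deontic closure gives O(¬grant_access).
With premise 9, O(¬grant_access ⊃ audit_license), the K-axiom yields O(audit_license).
Applying K to premise 4 (O(audit_license ⊃ update_directive)) and O(audit_license) yields O(update_directive).
So O(update_directive) holds — update_directive is obligatory. None of the other listed options is made obligatory by any chain of premises.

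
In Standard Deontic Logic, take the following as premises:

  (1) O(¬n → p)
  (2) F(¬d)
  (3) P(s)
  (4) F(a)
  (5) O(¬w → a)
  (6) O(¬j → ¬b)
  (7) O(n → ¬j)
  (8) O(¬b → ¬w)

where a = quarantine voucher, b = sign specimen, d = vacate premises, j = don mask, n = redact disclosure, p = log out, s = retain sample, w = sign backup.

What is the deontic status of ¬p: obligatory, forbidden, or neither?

Forbidden

Premise 4 is F(a), i.e. O(¬a).
Premise 5 is O(¬w → a); contrapositively O(¬a → w). Since O(¬a) holds, K gives O(w).
The contrapositive of premise 8 (O(¬b → ¬w)) is O(w → b), and O(w) is already established, so O(b).
Premise 6, O(¬j → ¬b), contraposes to O(b → j); with O(b) we get O(j).
The contrapositive of premise 7 (O(n → ¬j)) is O(j → ¬n), and O(j) is already established, so O(¬n).
Premise 1 is O(¬n → p); since O(¬n), deontic closure gives O(p).
Premises 2, 3 do not contribute to this derivation.
Thus O(p), which is F(¬p): ¬p is forbidden.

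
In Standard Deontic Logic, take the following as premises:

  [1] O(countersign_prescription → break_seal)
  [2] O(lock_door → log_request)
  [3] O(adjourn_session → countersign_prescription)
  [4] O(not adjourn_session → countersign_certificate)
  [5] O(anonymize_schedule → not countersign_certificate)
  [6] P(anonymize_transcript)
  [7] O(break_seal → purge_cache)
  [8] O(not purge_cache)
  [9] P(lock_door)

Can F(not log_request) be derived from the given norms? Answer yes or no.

No

Premise 2 is O(lock_door → log_request), but O(lock_door) is not derivable from the premises (the permission P(lock_door) asserts only not O(not lock_door), not O(lock_door)), so it does not yield O(log_request).
No other premise forces O(log_request). An ideal world satisfying every premise can still have not log_request true, so F(not log_request) is not derivable.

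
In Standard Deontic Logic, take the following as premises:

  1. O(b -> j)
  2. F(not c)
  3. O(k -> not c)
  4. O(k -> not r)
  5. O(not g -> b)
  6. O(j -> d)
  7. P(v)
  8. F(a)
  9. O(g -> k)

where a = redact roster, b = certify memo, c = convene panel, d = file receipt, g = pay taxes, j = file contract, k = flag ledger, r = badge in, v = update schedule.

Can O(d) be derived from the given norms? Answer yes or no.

Yes

Premise 2, F(not c), is equivalent to O(c).
Premise 3 is O(k -> not c); contrapositively O(c -> not k). Since O(c) holds, K gives O(not k).
Premise 9 is O(g -> k); contrapositively O(not k -> not g). Since O(not k) holds, K gives O(not g).
From O(not g) and premise 5, O(not g -> b), we obtain O(b).
With premise 1, O(b -> j), the K-axiom yields O(j).
With premise 6, O(j -> d), the K-axiom yields O(d).
Premises 4, 7, 8 do not contribute to this derivation.
So O(d) follows.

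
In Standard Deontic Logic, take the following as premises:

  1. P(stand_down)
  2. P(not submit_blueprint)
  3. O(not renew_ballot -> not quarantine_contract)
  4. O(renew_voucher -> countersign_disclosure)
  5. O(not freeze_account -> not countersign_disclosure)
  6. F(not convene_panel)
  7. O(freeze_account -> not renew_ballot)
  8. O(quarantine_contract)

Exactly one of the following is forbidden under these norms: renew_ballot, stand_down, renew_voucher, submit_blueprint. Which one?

From premise 8 we have O(quarantine_contract).
Premise 3 is O(not renew_ballot -> not quarantine_contract); contrapositively O(quarantine_contract -> renew_ballot). Since O(quarantine_contract) holds, K gives O(renew_ballot).
Premise 7 is O(freeze_account -> not renew_ballot); contrapositively O(renew_ballot -> not freeze_account). Since O(renew_ballot) holds, K gives O(not freeze_account).
Applying K to premise 5 (O(not freeze_account -> not countersign_disclosure)) and O(not freeze_account) yields O(not countersign_disclosure).
Premise 4 is O(renew_voucher -> countersign_disclosure); contrapositively O(not countersign_disclosure -> not renew_voucher). Since O(not countersign_disclosure) holds, K gives O(not renew_voucher).
So O(not renew_voucher) holds, i.e. renew_voucher is forbidden. None of the other listed options is forbidden under the premises.

renew_voucher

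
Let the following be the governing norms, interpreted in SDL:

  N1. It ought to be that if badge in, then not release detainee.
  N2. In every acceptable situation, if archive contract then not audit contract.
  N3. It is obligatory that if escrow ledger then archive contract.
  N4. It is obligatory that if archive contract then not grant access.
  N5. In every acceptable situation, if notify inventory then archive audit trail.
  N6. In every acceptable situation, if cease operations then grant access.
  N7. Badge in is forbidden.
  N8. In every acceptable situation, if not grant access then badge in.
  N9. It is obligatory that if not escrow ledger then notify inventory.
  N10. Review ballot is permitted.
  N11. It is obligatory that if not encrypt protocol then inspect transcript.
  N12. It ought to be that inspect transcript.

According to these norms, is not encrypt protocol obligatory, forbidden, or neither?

Neither

Premise 11 is O(¬encrypt_protocol → inspect_transcript); even if O(inspect_transcript) held, inferring O(¬encrypt_protocol) would be affirming the consequent — invalid.
No premise or chain of K-axiom applications forces O(¬encrypt_protocol), and none forces O(encrypt_protocol). So ¬encrypt_protocol is neither obligatory nor forbidden under these norms.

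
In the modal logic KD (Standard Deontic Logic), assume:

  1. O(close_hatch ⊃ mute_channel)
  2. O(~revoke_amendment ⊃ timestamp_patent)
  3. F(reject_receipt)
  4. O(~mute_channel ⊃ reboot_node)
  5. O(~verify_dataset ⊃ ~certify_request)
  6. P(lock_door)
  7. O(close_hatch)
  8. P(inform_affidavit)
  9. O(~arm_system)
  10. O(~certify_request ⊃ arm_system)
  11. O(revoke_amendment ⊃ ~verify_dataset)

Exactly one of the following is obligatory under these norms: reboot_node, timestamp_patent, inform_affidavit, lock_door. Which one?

Premise 9 gives O(~arm_system).
The contrapositive of premise 10 (O(~certify_request ⊃ arm_system)) is O(~arm_system ⊃ certify_request), and O(~arm_system) is already established, so O(certify_request).
The contrapositive of premise 5 (O(~verify_dataset ⊃ ~certify_request)) is O(certify_request ⊃ verify_dataset), and O(certify_request) is already established, so O(verify_dataset).
Premise 11 is O(revoke_amendment ⊃ ~verify_dataset); contrapositively O(verify_dataset ⊃ ~revoke_amendment). Since O(verify_dataset) holds, K gives O(~revoke_amendment).
Applying K to premise 2 (O(~revoke_amendment ⊃ timestamp_patent)) and O(~revoke_amendment) yields O(timestamp_patent).
So O(timestamp_patent) holds — timestamp_patent is obligatory. None of the other listed options is made obligatory by any chain of premises.

timestamp_patent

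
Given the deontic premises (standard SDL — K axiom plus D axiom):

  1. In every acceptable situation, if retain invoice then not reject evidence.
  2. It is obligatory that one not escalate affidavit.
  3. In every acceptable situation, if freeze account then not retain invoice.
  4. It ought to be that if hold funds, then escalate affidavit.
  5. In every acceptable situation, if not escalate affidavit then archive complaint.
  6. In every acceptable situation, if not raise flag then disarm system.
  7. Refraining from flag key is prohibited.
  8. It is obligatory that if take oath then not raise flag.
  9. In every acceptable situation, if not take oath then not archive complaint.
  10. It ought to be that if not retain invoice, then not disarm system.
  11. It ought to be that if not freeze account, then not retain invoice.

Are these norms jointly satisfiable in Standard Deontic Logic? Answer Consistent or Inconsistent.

Inconsistent

Premises 3 and 11 cover both cases: O(freeze_account → ¬retain_invoice) and O(¬freeze_account → ¬retain_invoice). Since freeze_account ∨ ¬freeze_account is a tautology, O(¬retain_invoice) follows.
Applying K to premise 10 (O(¬retain_invoice → ¬disarm_system)) and O(¬retain_invoice) yields O(¬disarm_system).
Premise 6, O(¬raise_flag → disarm_system), contraposes to O(¬disarm_system → raise_flag); with O(¬disarm_system) we get O(raise_flag).
The contrapositive of premise 8 (O(take_oath → ¬raise_flag)) is O(raise_flag → ¬take_oath), and O(raise_flag) is already established, so O(¬take_oath).
With premise 9, O(¬take_oath → ¬archive_complaint), the K-axiom yields O(¬archive_complaint).
Premise 5 is O(¬escalate_affidavit → archive_complaint); contrapositively O(¬archive_complaint → escalate_affidavit). Since O(¬archive_complaint) holds, K gives O(escalate_affidavit).
However, premise 2 gives O(¬escalate_affidavit).
We now have both O(escalate_affidavit) and O(¬escalate_affidavit) — escalate_affidavit is simultaneously obligatory and forbidden, violating the D-axiom.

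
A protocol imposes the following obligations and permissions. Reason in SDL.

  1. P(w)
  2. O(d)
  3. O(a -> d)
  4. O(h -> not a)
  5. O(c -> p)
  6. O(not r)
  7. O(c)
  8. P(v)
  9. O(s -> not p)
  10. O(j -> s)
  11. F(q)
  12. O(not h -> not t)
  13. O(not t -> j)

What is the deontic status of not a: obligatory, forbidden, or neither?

Obligatory

Premise 7 gives O(c).
From O(c) and premise 5, O(c -> p), we obtain O(p).
Premise 9 is O(s -> not p); contrapositively O(p -> not s). Since O(p) holds, K gives O(not s).
Premise 10, O(j -> s), contraposes to O(not s -> not j); with O(not s) we get O(not j).
Premise 13 is O(not t -> j); contrapositively O(not j -> t). Since O(not j) holds, K gives O(t).
The contrapositive of premise 12 (O(not h -> not t)) is O(t -> h), and O(t) is already established, so O(h).
Applying K to premise 4 (O(h -> not a)) and O(h) yields O(not a).
Premises 1, 2, 3, 6, 8, 11 do not contribute to this derivation.
Hence not a is obligatory.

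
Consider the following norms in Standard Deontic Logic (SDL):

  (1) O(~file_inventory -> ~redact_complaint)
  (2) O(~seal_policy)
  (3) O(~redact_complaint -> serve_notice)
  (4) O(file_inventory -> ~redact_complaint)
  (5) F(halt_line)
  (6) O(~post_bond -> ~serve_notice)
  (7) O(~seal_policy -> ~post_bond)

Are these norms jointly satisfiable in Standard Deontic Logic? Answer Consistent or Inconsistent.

Inconsistent

Premises 1 and 4 are O(~file_inventory -> ~redact_complaint) and O(file_inventory -> ~redact_complaint); every ideal world satisfies ~file_inventory or file_inventory, so in either case ~redact_complaint holds — hence O(~redact_complaint).
Applying K to premise 3 (O(~redact_complaint -> serve_notice)) and O(~redact_complaint) yields O(serve_notice).
The contrapositive of premise 6 (O(~post_bond -> ~serve_notice)) is O(serve_notice -> post_bond), and O(serve_notice) is already established, so O(post_bond).
Premise 7 is O(~seal_policy -> ~post_bond); contrapositively O(post_bond -> seal_policy). Since O(post_bond) holds, K gives O(seal_policy).
However, premise 2 gives O(~seal_policy).
We now have both O(seal_policy) and O(~seal_policy) — seal_policy is simultaneously obligatory and forbidden, violating the D-axiom.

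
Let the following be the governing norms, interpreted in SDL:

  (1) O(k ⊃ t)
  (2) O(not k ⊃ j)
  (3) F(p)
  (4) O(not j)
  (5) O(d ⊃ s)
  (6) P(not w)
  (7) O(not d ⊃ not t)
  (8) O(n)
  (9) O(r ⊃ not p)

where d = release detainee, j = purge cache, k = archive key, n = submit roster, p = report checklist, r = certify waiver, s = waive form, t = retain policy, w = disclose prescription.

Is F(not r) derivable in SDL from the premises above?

Premise 9 is O(r ⊃ not p); even if O(not p) held, inferring O(r) would be affirming the consequent — invalid.
No other premise forces O(r). An ideal world satisfying every premise can still have not r true, so F(not r) is not derivable.

No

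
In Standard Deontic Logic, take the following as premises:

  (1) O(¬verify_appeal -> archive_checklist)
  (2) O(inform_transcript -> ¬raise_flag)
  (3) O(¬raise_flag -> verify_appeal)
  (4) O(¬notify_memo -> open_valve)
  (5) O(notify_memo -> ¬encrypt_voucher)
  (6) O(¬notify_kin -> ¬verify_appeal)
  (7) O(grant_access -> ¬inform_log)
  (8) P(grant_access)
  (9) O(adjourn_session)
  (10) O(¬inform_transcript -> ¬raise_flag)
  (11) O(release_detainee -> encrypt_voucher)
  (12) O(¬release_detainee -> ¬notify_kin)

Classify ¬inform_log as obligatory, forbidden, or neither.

Neither

Premise 7 is O(grant_access -> ¬inform_log), but O(grant_access) is not derivable from the premises (the permission P(grant_access) asserts only ¬O(¬grant_access), not O(grant_access)), so it does not yield O(¬inform_log).
No premise or chain of K-axiom applications forces O(¬inform_log), and none forces O(inform_log). So ¬inform_log is neither obligatory nor forbidden under these norms.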